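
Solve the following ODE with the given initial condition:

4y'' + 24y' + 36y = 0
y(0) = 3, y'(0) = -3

General solution: y = (C₁ + C₂x)e^(-3x)
Repeated root r = -3
Applying ICs: C₁ = 3, C₂ = 6
Particular solution: y = (3 + 6x)e^(-3x)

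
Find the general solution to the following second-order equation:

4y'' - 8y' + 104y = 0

Characteristic equation: 4r² - 8r + 104 = 0
Divide by 4: r² - 2r + 26 = 0
Roots: r = 1 ± 5i (complex conjugates)
General solution: y = e^x(C₁cos(5x) + C₂sin(5x))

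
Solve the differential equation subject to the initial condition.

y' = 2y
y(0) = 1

General solution: y = Ce^(2x)
Applying IC y(0) = 1:
Particular solution: y = e^(2x)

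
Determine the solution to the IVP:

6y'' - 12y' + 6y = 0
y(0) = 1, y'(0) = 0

General solution: y = (C₁ + C₂x)e^x
Repeated root r = 1
Applying ICs: C₁ = 1, C₂ = -1
Particular solution: y = (1 - x)e^x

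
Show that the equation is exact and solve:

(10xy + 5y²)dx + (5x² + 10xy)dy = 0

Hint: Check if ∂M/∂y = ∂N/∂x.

Verify exactness: ∂M/∂y = ∂N/∂x ✓
Find F(x,y) such that ∂F/∂x = M, ∂F/∂y = N
Solution: 5x²y + 5xy² = C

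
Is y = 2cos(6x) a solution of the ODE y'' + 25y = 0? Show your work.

Verification:
y'' = -72cos(6x)
y'' + 25y ≠ 0 (frequency mismatch: got 36 instead of 25)

No, it is not a solution.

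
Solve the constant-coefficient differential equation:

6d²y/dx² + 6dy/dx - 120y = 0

Characteristic equation: 6r² + 6r - 120 = 0
Divide by 6: r² + r - 20 = 0
Roots: r = 4, -5 (distinct real)
General solution: y = C₁e^(4x) + C₂e^(-5x)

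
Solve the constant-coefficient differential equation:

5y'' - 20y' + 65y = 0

Characteristic equation: 5r² - 20r + 65 = 0
Divide by 5: r² - 4r + 13 = 0
Roots: r = 2 ± 3i (complex conjugates)
General solution: y = e^(2x)(C₁cos(3x) + C₂sin(3x))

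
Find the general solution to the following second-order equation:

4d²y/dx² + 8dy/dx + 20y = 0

Characteristic equation: 4r² + 8r + 20 = 0
Divide by 4: r² + 2r + 5 = 0
Roots: r = -1 ± 2i (complex conjugates)
General solution: y = e^(-x)(C₁cos(2x) + C₂sin(2x))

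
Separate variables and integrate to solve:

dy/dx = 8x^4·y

Separating variables and integrating:
ln|y| = 8x^5/5 + C

General solution: y = Ce^(8x^5/5)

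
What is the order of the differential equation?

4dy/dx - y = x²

The order is 1 (highest derivative is of order 1).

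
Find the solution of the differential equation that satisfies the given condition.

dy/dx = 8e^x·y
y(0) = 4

General solution: y = Ce^(8e^x)
Applying IC y(0) = 4:
Particular solution: y = 4e^(8(e^x - 1))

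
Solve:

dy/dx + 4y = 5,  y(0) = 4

General solution: y = 5/4 + Ce^(-4x)
Applying y(0) = 4: C = 4 - 5/4 = 11/4
Particular solution: y = 5/4 + (11/4)e^(-4x)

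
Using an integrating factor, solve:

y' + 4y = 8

Using integrating factor method:

General solution: y = 2 + Ce^(-4x)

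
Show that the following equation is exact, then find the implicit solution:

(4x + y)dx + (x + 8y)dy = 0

Verify exactness: ∂M/∂y = ∂N/∂x ✓
Find F(x,y) such that ∂F/∂x = M, ∂F/∂y = N
Solution: 2x² + xy + 4y² = C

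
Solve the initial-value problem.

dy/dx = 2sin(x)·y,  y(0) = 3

General solution: y = Ce^(-2cos(x))
Applying IC y(0) = 3:
Particular solution: y = 3e^(2(1-cos(x)))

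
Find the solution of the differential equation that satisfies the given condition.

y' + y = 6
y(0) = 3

General solution: y = 6 + Ce^(-x)
Applying y(0) = 3: C = 3 - 6 = -3
Particular solution: y = 6 - 3e^(-x)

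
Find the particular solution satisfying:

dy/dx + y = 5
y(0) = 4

General solution: y = 5 + Ce^(-x)
Applying y(0) = 4: C = 4 - 5 = -1
Particular solution: y = 5 - e^(-x)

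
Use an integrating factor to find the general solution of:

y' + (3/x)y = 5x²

Using integrating factor method:

General solution: y = (5/6)x^3 + Cx^(-3)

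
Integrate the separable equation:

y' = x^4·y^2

Separating variables and integrating:
-1/y = x^5/5 + C

General solution: y^-1 = (-1/5)x^5 + C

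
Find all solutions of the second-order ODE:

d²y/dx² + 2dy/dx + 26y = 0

Characteristic equation: r² + 2r + 26 = 0
Roots: r = -1 ± 5i (complex conjugates)
General solution: y = e^(-x)(C₁cos(5x) + C₂sin(5x))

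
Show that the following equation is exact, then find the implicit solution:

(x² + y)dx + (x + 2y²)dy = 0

Verify exactness: ∂M/∂y = ∂N/∂x ✓
Find F(x,y) such that ∂F/∂x = M, ∂F/∂y = N
Solution: x³/3 + xy + 2y³/3 = C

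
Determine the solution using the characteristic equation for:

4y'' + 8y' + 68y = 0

Characteristic equation: 4r² + 8r + 68 = 0
Divide by 4: r² + 2r + 17 = 0
Roots: r = -1 ± 4i (complex conjugates)
General solution: y = e^(-x)(C₁cos(4x) + C₂sin(4x))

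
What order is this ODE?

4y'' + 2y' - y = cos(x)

The order is 2 (highest derivative is of order 2).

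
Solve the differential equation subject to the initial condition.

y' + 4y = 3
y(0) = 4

General solution: y = 3/4 + Ce^(-4x)
Applying y(0) = 4: C = 4 - 3/4 = 13/4
Particular solution: y = 3/4 + (13/4)e^(-4x)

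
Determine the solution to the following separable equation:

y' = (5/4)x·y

Separating variables and integrating:
ln|y| = 5x^2/8 + C

General solution: y = Ce^(5x^2/8)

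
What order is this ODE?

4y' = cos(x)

The order is 1 (highest derivative is of order 1).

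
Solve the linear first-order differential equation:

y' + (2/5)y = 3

Using integrating factor method:

General solution: y = 15/2 + Ce^(-2x/5)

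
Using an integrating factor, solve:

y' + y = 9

Using integrating factor method:

General solution: y = 9 + Ce^(-x)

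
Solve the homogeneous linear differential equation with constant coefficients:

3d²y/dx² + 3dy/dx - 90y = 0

Characteristic equation: 3r² + 3r - 90 = 0
Divide by 3: r² + r - 30 = 0
Roots: r = 5, -6 (distinct real)
General solution: y = C₁e^(5x) + C₂e^(-6x)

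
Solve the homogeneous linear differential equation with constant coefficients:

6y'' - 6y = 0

Characteristic equation: 6r² - 6 = 0
Divide by 6: r² - 1 = 0
Roots: r = 1, -1 (distinct real)
General solution: y = C₁e^x + C₂e^(-x)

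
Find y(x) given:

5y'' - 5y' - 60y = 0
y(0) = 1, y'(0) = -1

General solution: y = C₁e^(4x) + C₂e^(-3x)
Applying ICs: C₁ = 2/7, C₂ = 5/7
Particular solution: y = (2/7)e^(4x) + (5/7)e^(-3x)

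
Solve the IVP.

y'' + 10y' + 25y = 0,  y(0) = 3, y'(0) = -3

General solution: y = (C₁ + C₂x)e^(-5x)
Repeated root r = -5
Applying ICs: C₁ = 3, C₂ = 12
Particular solution: y = (3 + 12x)e^(-5x)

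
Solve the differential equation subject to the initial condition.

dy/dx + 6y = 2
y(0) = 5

General solution: y = 1/3 + Ce^(-6x)
Applying y(0) = 5: C = 5 - 1/3 = 14/3
Particular solution: y = 1/3 + (14/3)e^(-6x)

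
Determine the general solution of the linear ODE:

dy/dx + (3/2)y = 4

Using integrating factor method:

General solution: y = 8/3 + Ce^(-3x/2)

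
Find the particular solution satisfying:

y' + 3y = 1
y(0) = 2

General solution: y = 1/3 + Ce^(-3x)
Applying y(0) = 2: C = 2 - 1/3 = 5/3
Particular solution: y = 1/3 + (5/3)e^(-3x)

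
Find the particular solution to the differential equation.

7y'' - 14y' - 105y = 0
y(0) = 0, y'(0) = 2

General solution: y = C₁e^(5x) + C₂e^(-3x)
Applying ICs: C₁ = 1/4, C₂ = -1/4
Particular solution: y = (1/4)e^(5x) - (1/4)e^(-3x)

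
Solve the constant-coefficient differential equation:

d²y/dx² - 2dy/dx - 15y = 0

Characteristic equation: r² - 2r - 15 = 0
Roots: r = 5, -3 (distinct real)
General solution: y = C₁e^(5x) + C₂e^(-3x)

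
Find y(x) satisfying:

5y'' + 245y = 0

Characteristic equation: 5r² + 245 = 0
Divide by 5: r² + 49 = 0
Roots: r = ±7i (complex conjugates)
General solution: y = C₁cos(7x) + C₂sin(7x)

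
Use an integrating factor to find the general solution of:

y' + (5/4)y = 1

Using integrating factor method:

General solution: y = 4/5 + Ce^(-5x/4)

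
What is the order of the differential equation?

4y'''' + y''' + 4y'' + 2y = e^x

The order is 4 (highest derivative is of order 4).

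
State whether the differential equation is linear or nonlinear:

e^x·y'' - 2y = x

Linear (y and its derivatives appear to the first power only, no products of y terms)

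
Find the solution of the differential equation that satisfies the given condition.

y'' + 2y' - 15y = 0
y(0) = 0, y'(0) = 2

General solution: y = C₁e^(3x) + C₂e^(-5x)
Applying ICs: C₁ = 1/4, C₂ = -1/4
Particular solution: y = (1/4)e^(3x) - (1/4)e^(-5x)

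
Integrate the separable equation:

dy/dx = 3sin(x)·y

Separating variables and integrating:
ln|y| = -3cos(x) + C

General solution: y = Ce^(-3cos(x))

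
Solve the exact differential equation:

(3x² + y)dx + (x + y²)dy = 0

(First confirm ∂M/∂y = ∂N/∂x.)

Verify exactness: ∂M/∂y = ∂N/∂x ✓
Find F(x,y) such that ∂F/∂x = M, ∂F/∂y = N
Solution: x³ + xy + y³/3 = C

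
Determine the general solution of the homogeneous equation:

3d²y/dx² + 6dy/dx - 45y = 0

Characteristic equation: 3r² + 6r - 45 = 0
Divide by 3: r² + 2r - 15 = 0
Roots: r = 3, -5 (distinct real)
General solution: y = C₁e^(3x) + C₂e^(-5x)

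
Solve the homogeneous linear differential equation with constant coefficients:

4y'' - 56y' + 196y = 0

Characteristic equation: 4r² - 56r + 196 = 0
Divide by 4: r² - 14r + 49 = 0
Factored: (r - 7)² = 0
Repeated root: r = 7
General solution: y = (C₁ + C₂x)e^(7x)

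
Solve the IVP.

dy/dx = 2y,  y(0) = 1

General solution: y = Ce^(2x)
Applying IC y(0) = 1:
Particular solution: y = e^(2x)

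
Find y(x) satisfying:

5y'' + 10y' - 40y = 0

Characteristic equation: 5r² + 10r - 40 = 0
Divide by 5: r² + 2r - 8 = 0
Roots: r = 2, -4 (distinct real)
General solution: y = C₁e^(2x) + C₂e^(-4x)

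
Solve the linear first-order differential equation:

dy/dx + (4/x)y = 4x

Using integrating factor method:

General solution: y = (2/3)x^2 + Cx^(-4)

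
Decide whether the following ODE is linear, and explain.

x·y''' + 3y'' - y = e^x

Linear (y and its derivatives appear to the first power only, no products of y terms)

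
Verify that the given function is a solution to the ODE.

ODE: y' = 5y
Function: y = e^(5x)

Verification:
y = e^(5x)
y' = 5e^(5x)
5y = 5e^(5x)
y' = 5y ✓

Yes, it is a solution.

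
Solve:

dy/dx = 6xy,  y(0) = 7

General solution: y = Ce^(3x²)
Applying IC y(0) = 7:
Particular solution: y = 7e^(3x²)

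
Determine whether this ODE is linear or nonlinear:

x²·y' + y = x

Linear (y and its derivatives appear to the first power only, no products of y terms)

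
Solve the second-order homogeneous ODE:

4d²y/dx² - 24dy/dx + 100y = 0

Characteristic equation: 4r² - 24r + 100 = 0
Divide by 4: r² - 6r + 25 = 0
Roots: r = 3 ± 4i (complex conjugates)
General solution: y = e^(3x)(C₁cos(4x) + C₂sin(4x))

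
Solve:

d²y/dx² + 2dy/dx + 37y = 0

Characteristic equation: r² + 2r + 37 = 0
Roots: r = -1 ± 6i (complex conjugates)
General solution: y = e^(-x)(C₁cos(6x) + C₂sin(6x))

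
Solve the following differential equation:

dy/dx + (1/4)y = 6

Using integrating factor method:

General solution: y = 24 + Ce^(-x/4)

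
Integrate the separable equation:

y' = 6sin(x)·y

Separating variables and integrating:
ln|y| = -6cos(x) + C

General solution: y = Ce^(-6cos(x))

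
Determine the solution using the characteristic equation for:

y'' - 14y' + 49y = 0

Characteristic equation: r² - 14r + 49 = 0
Factored: (r - 7)² = 0
Repeated root: r = 7
General solution: y = (C₁ + C₂x)e^(7x)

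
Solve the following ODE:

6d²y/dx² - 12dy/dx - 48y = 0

Characteristic equation: 6r² - 12r - 48 = 0
Divide by 6: r² - 2r - 8 = 0
Roots: r = 4, -2 (distinct real)
General solution: y = C₁e^(4x) + C₂e^(-2x)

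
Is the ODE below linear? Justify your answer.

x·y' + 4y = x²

Yes. Linear (y and its derivatives appear to the first power only, no products of y terms)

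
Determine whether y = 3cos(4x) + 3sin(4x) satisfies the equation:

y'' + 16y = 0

Verification:
y'' = -48cos(4x) - 48sin(4x)
y'' + 16y = 0 ✓

Yes, it is a solution.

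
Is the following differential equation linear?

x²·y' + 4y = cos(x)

Yes. Linear (y and its derivatives appear to the first power only, no products of y terms)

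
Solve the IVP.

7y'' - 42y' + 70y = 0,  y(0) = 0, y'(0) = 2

General solution: y = e^(3x)(C₁cos(x) + C₂sin(x))
Complex roots r = 3 ± i
Applying ICs: C₁ = 0, C₂ = 2
Particular solution: y = e^(3x)(2sin(x))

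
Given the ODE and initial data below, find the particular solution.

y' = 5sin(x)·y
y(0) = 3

General solution: y = Ce^(-5cos(x))
Applying IC y(0) = 3:
Particular solution: y = 3e^(5(1-cos(x)))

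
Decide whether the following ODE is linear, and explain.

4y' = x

Linear (y and its derivatives appear to the first power only, no products of y terms)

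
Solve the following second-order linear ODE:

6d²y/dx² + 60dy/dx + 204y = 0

Characteristic equation: 6r² + 60r + 204 = 0
Divide by 6: r² + 10r + 34 = 0
Roots: r = -5 ± 3i (complex conjugates)
General solution: y = e^(-5x)(C₁cos(3x) + C₂sin(3x))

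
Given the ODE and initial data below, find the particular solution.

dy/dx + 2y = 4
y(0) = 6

General solution: y = 2 + Ce^(-2x)
Applying y(0) = 6: C = 6 - 2 = 4
Particular solution: y = 2 + 4e^(-2x)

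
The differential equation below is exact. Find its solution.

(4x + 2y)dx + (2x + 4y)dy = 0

Verify exactness: ∂M/∂y = ∂N/∂x ✓
Find F(x,y) such that ∂F/∂x = M, ∂F/∂y = N
Solution: 2x² + 2xy + 2y² = C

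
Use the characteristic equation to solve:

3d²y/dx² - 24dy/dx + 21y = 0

Characteristic equation: 3r² - 24r + 21 = 0
Divide by 3: r² - 8r + 7 = 0
Roots: r = 1, 7 (distinct real)
General solution: y = C₁e^x + C₂e^(7x)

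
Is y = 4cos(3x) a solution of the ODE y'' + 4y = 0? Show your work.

Verification:
y'' = -36cos(3x)
y'' + 4y ≠ 0 (frequency mismatch: got 9 instead of 4)

No, it is not a solution.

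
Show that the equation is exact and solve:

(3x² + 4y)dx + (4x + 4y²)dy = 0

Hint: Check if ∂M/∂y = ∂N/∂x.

Verify exactness: ∂M/∂y = ∂N/∂x ✓
Find F(x,y) such that ∂F/∂x = M, ∂F/∂y = N
Solution: x³ + 4xy + 4y³/3 = C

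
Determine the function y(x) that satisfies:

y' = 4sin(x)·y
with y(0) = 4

General solution: y = Ce^(-4cos(x))
Applying IC y(0) = 4:
Particular solution: y = 4e^(4(1-cos(x)))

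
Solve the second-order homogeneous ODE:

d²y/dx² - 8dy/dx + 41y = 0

Characteristic equation: r² - 8r + 41 = 0
Roots: r = 4 ± 5i (complex conjugates)
General solution: y = e^(4x)(C₁cos(5x) + C₂sin(5x))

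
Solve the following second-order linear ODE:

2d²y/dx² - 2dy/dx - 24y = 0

Characteristic equation: 2r² - 2r - 24 = 0
Divide by 2: r² - r - 12 = 0
Roots: r = 4, -3 (distinct real)
General solution: y = C₁e^(4x) + C₂e^(-3x)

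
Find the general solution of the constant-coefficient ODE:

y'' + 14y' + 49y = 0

Characteristic equation: r² + 14r + 49 = 0
Factored: (r + 7)² = 0
Repeated root: r = -7
General solution: y = (C₁ + C₂x)e^(-7x)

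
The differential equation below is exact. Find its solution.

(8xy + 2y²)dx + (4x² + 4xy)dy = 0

Verify exactness: ∂M/∂y = ∂N/∂x ✓
Find F(x,y) such that ∂F/∂x = M, ∂F/∂y = N
Solution: 4x²y + 2xy² = C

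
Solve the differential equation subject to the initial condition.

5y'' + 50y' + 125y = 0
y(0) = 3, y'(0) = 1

General solution: y = (C₁ + C₂x)e^(-5x)
Repeated root r = -5
Applying ICs: C₁ = 3, C₂ = 16
Particular solution: y = (3 + 16x)e^(-5x)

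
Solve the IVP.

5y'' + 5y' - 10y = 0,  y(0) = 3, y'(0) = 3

General solution: y = C₁e^x + C₂e^(-2x)
Applying ICs: C₁ = 3, C₂ = 0
Particular solution: y = 3e^x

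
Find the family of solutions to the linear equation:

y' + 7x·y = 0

Using integrating factor method:

General solution: y = Ce^(-7x^2/2)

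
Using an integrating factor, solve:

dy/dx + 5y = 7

Using integrating factor method:

General solution: y = 7/5 + Ce^(-5x)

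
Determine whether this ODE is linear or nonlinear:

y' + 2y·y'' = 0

Nonlinear (y·y'' term)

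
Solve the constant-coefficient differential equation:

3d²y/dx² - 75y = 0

Characteristic equation: 3r² - 75 = 0
Divide by 3: r² - 25 = 0
Roots: r = 5, -5 (distinct real)
General solution: y = C₁e^(5x) + C₂e^(-5x)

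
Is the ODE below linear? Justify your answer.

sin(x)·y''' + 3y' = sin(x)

Yes. Linear (y and its derivatives appear to the first power only, no products of y terms)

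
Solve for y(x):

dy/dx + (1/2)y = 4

Using integrating factor method:

General solution: y = 8 + Ce^(-x/2)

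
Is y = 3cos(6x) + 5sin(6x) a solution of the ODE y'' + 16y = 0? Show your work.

Verification:
y'' = -108cos(6x) - 180sin(6x)
y'' + 16y ≠ 0 (frequency mismatch: got 36 instead of 16)

No, it is not a solution.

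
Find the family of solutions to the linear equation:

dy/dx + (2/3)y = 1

Using integrating factor method:

General solution: y = 3/2 + Ce^(-2x/3)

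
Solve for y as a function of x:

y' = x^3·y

Separating variables and integrating:
ln|y| = x^4/4 + C

General solution: y = Ce^(x^4/4)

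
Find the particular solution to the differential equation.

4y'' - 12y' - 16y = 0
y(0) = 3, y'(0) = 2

General solution: y = C₁e^(4x) + C₂e^(-x)
Applying ICs: C₁ = 1, C₂ = 2
Particular solution: y = e^(4x) + 2e^(-x)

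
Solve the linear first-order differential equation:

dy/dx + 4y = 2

Using integrating factor method:

General solution: y = 1/2 + Ce^(-4x)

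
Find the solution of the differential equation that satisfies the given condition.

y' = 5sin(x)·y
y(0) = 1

General solution: y = Ce^(-5cos(x))
Applying IC y(0) = 1:
Particular solution: y = e^(5(1-cos(x)))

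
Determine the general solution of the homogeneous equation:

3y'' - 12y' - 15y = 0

Characteristic equation: 3r² - 12r - 15 = 0
Divide by 3: r² - 4r - 5 = 0
Roots: r = 5, -1 (distinct real)
General solution: y = C₁e^(5x) + C₂e^(-x)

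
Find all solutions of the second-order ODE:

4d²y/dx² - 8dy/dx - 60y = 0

Characteristic equation: 4r² - 8r - 60 = 0
Divide by 4: r² - 2r - 15 = 0
Roots: r = 5, -3 (distinct real)
General solution: y = C₁e^(5x) + C₂e^(-3x)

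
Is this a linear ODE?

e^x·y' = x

Yes. Linear (y and its derivatives appear to the first power only, no products of y terms)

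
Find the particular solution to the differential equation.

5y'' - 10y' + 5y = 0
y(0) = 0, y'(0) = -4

General solution: y = (C₁ + C₂x)e^x
Repeated root r = 1
Applying ICs: C₁ = 0, C₂ = -4
Particular solution: y = -4xe^x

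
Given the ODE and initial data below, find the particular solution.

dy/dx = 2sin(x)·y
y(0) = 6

General solution: y = Ce^(-2cos(x))
Applying IC y(0) = 6:
Particular solution: y = 6e^(2(1-cos(x)))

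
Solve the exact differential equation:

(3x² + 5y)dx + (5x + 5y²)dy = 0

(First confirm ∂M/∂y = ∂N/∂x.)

Verify exactness: ∂M/∂y = ∂N/∂x ✓
Find F(x,y) such that ∂F/∂x = M, ∂F/∂y = N
Solution: x³ + 5xy + 5y³/3 = C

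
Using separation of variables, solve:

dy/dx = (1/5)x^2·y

Separating variables and integrating:
ln|y| = x^3/15 + C

General solution: y = Ce^(x^3/15)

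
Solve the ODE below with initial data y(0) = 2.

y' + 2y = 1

General solution: y = 1/2 + Ce^(-2x)
Applying y(0) = 2: C = 2 - 1/2 = 3/2
Particular solution: y = 1/2 + (3/2)e^(-2x)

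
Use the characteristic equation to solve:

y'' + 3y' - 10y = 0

Characteristic equation: r² + 3r - 10 = 0
Roots: r = 2, -5 (distinct real)
General solution: y = C₁e^(2x) + C₂e^(-5x)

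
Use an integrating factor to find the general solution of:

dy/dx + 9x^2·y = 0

Using integrating factor method:

General solution: y = Ce^(-3x^3)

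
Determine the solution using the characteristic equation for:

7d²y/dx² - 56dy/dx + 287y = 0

Characteristic equation: 7r² - 56r + 287 = 0
Divide by 7: r² - 8r + 41 = 0
Roots: r = 4 ± 5i (complex conjugates)
General solution: y = e^(4x)(C₁cos(5x) + C₂sin(5x))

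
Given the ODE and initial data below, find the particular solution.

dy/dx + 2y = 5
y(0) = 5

General solution: y = 5/2 + Ce^(-2x)
Applying y(0) = 5: C = 5 - 5/2 = 5/2
Particular solution: y = 5/2 + (5/2)e^(-2x)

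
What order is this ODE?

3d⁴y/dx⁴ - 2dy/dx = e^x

The order is 4 (highest derivative is of order 4).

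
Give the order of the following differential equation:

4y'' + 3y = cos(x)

The order is 2 (highest derivative is of order 2).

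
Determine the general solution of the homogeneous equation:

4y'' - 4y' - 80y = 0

Characteristic equation: 4r² - 4r - 80 = 0
Divide by 4: r² - r - 20 = 0
Roots: r = 5, -4 (distinct real)
General solution: y = C₁e^(5x) + C₂e^(-4x)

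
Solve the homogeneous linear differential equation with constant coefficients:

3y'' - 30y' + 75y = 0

Characteristic equation: 3r² - 30r + 75 = 0
Divide by 3: r² - 10r + 25 = 0
Factored: (r - 5)² = 0
Repeated root: r = 5
General solution: y = (C₁ + C₂x)e^(5x)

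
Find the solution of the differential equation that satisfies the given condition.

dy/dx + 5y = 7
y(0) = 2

General solution: y = 7/5 + Ce^(-5x)
Applying y(0) = 2: C = 2 - 7/5 = 3/5
Particular solution: y = 7/5 + (3/5)e^(-5x)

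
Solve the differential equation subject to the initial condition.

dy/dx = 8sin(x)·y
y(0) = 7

General solution: y = Ce^(-8cos(x))
Applying IC y(0) = 7:
Particular solution: y = 7e^(8(1-cos(x)))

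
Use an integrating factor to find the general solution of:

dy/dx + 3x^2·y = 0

Using integrating factor method:

General solution: y = Ce^(-x^3)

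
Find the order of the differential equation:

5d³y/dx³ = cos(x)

The order is 3 (highest derivative is of order 3).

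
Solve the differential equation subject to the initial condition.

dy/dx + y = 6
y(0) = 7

General solution: y = 6 + Ce^(-x)
Applying y(0) = 7: C = 7 - 6 = 1
Particular solution: y = 6 + e^(-x)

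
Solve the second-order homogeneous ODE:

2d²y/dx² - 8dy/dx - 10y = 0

Characteristic equation: 2r² - 8r - 10 = 0
Divide by 2: r² - 4r - 5 = 0
Roots: r = 5, -1 (distinct real)
General solution: y = C₁e^(5x) + C₂e^(-x)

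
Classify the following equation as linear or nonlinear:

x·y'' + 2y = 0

Linear (y and its derivatives appear to the first power only, no products of y terms)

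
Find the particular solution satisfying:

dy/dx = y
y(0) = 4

General solution: y = Ce^x
Applying IC y(0) = 4:
Particular solution: y = 4e^x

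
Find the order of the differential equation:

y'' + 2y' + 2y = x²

The order is 2 (highest derivative is of order 2).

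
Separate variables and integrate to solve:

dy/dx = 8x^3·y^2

Separating variables and integrating:
-1/y = 2x^4 + C

General solution: y^-1 = -2x^4 + C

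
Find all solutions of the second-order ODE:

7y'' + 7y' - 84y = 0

Characteristic equation: 7r² + 7r - 84 = 0
Divide by 7: r² + r - 12 = 0
Roots: r = 3, -4 (distinct real)
General solution: y = C₁e^(3x) + C₂e^(-4x)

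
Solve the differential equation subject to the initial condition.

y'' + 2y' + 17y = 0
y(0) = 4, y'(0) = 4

General solution: y = e^(-x)(C₁cos(4x) + C₂sin(4x))
Complex roots r = -1 ± 4i
Applying ICs: C₁ = 4, C₂ = 2
Particular solution: y = e^(-x)(4cos(4x) + 2sin(4x))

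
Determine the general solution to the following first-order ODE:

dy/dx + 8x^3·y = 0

Using integrating factor method:

General solution: y = Ce^(-2x^4)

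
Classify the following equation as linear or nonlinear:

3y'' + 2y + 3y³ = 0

Nonlinear (y³ term)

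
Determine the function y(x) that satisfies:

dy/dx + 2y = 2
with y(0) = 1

General solution: y = 1 + Ce^(-2x)
Applying y(0) = 1: C = 1 - 1 = 0
Particular solution: y = 1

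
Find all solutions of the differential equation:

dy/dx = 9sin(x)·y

Separating variables and integrating:
ln|y| = -9cos(x) + C

General solution: y = Ce^(-9cos(x))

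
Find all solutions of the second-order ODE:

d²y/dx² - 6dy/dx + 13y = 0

Characteristic equation: r² - 6r + 13 = 0
Roots: r = 3 ± 2i (complex conjugates)
General solution: y = e^(3x)(C₁cos(2x) + C₂sin(2x))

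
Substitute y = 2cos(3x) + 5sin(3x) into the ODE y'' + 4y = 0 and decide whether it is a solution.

Verification:
y'' = -18cos(3x) - 45sin(3x)
y'' + 4y ≠ 0 (frequency mismatch: got 9 instead of 4)

No, it is not a solution.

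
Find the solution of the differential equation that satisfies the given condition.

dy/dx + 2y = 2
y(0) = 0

General solution: y = 1 + Ce^(-2x)
Applying y(0) = 0: C = 0 - 1 = -1
Particular solution: y = 1 - e^(-2x)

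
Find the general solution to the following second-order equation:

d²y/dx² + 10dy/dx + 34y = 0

Characteristic equation: r² + 10r + 34 = 0
Roots: r = -5 ± 3i (complex conjugates)
General solution: y = e^(-5x)(C₁cos(3x) + C₂sin(3x))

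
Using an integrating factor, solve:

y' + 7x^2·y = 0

Using integrating factor method:

General solution: y = Ce^(-7x^3/3)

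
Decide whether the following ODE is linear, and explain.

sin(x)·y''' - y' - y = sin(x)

Linear (y and its derivatives appear to the first power only, no products of y terms)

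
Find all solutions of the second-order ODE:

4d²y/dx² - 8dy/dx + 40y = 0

Characteristic equation: 4r² - 8r + 40 = 0
Divide by 4: r² - 2r + 10 = 0
Roots: r = 1 ± 3i (complex conjugates)
General solution: y = e^x(C₁cos(3x) + C₂sin(3x))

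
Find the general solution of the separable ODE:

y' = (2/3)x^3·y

Separating variables and integrating:
ln|y| = x^4/6 + C

General solution: y = Ce^(x^4/6)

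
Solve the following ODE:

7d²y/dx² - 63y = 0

Characteristic equation: 7r² - 63 = 0
Divide by 7: r² - 9 = 0
Roots: r = 3, -3 (distinct real)
General solution: y = C₁e^(3x) + C₂e^(-3x)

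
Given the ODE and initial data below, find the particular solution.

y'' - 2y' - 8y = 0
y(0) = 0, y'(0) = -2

General solution: y = C₁e^(4x) + C₂e^(-2x)
Applying ICs: C₁ = -1/3, C₂ = 1/3
Particular solution: y = -(1/3)e^(4x) + (1/3)e^(-2x)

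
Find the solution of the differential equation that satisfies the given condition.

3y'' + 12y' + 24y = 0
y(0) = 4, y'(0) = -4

General solution: y = e^(-2x)(C₁cos(2x) + C₂sin(2x))
Complex roots r = -2 ± 2i
Applying ICs: C₁ = 4, C₂ = 2
Particular solution: y = e^(-2x)(4cos(2x) + 2sin(2x))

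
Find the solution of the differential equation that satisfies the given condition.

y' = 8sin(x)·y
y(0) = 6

General solution: y = Ce^(-8cos(x))
Applying IC y(0) = 6:
Particular solution: y = 6e^(8(1-cos(x)))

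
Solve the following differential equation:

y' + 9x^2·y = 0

Using integrating factor method:

General solution: y = Ce^(-3x^3)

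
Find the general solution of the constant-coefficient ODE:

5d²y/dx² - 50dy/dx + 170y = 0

Characteristic equation: 5r² - 50r + 170 = 0
Divide by 5: r² - 10r + 34 = 0
Roots: r = 5 ± 3i (complex conjugates)
General solution: y = e^(5x)(C₁cos(3x) + C₂sin(3x))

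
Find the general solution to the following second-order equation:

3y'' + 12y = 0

Characteristic equation: 3r² + 12 = 0
Divide by 3: r² + 4 = 0
Roots: r = ±2i (complex conjugates)
General solution: y = C₁cos(2x) + C₂sin(2x)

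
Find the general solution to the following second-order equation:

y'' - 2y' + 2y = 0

Characteristic equation: r² - 2r + 2 = 0
Roots: r = 1 ± i (complex conjugates)
General solution: y = e^x(C₁cos(x) + C₂sin(x))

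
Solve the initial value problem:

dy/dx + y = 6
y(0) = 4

General solution: y = 6 + Ce^(-x)
Applying y(0) = 4: C = 4 - 6 = -2
Particular solution: y = 6 - 2e^(-x)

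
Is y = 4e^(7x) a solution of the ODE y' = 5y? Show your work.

Verification:
y = 4e^(7x)
y' = 28e^(7x)
But 5y = 20e^(7x)
y' ≠ 5y — the derivative does not match

No, it is not a solution.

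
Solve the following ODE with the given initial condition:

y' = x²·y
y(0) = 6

General solution: y = Ce^(x³/3)
Applying IC y(0) = 6:
Particular solution: y = 6e^(x³/3)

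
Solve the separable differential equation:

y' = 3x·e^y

Separating variables and integrating:
-e^(-y) = 3x²/2 + C

General solution: y = -ln(C - 3x²/2)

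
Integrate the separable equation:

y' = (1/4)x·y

Separating variables and integrating:
ln|y| = x^2/8 + C

General solution: y = Ce^(x^2/8)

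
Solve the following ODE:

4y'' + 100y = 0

Characteristic equation: 4r² + 100 = 0
Divide by 4: r² + 25 = 0
Roots: r = ±5i (complex conjugates)
General solution: y = C₁cos(5x) + C₂sin(5x)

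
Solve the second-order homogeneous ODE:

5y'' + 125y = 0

Characteristic equation: 5r² + 125 = 0
Divide by 5: r² + 25 = 0
Roots: r = ±5i (complex conjugates)
General solution: y = C₁cos(5x) + C₂sin(5x)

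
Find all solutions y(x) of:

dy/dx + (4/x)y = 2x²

Using integrating factor method:

General solution: y = (2/7)x^3 + Cx^(-4)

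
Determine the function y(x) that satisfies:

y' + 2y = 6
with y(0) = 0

General solution: y = 3 + Ce^(-2x)
Applying y(0) = 0: C = 0 - 3 = -3
Particular solution: y = 3 - 3e^(-2x)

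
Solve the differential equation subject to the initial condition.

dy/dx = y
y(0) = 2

General solution: y = Ce^x
Applying IC y(0) = 2:
Particular solution: y = 2e^x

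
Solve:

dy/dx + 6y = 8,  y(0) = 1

General solution: y = 4/3 + Ce^(-6x)
Applying y(0) = 1: C = 1 - 4/3 = -1/3
Particular solution: y = 4/3 - (1/3)e^(-6x)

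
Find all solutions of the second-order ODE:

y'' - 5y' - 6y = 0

Characteristic equation: r² - 5r - 6 = 0
Roots: r = 6, -1 (distinct real)
General solution: y = C₁e^(6x) + C₂e^(-x)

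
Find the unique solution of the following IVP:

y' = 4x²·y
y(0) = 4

General solution: y = Ce^(4x³/3)
Applying IC y(0) = 4:
Particular solution: y = 4e^(4x³/3)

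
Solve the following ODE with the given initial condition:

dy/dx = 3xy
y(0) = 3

General solution: y = Ce^(3x²/2)
Applying IC y(0) = 3:
Particular solution: y = 3e^(3x²/2)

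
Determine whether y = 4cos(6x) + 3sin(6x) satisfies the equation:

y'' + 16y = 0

Verification:
y'' = -144cos(6x) - 108sin(6x)
y'' + 16y ≠ 0 (frequency mismatch: got 36 instead of 16)

No, it is not a solution.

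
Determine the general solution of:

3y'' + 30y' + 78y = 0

Characteristic equation: 3r² + 30r + 78 = 0
Divide by 3: r² + 10r + 26 = 0
Roots: r = -5 ± i (complex conjugates)
General solution: y = e^(-5x)(C₁cos(x) + C₂sin(x))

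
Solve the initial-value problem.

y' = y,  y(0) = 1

General solution: y = Ce^x
Applying IC y(0) = 1:
Particular solution: y = e^x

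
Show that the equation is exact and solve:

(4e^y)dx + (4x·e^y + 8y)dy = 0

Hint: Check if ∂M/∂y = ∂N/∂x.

Verify exactness: ∂M/∂y = ∂N/∂x ✓
Find F(x,y) such that ∂F/∂x = M, ∂F/∂y = N
Solution: 4x·e^y + 4y² = C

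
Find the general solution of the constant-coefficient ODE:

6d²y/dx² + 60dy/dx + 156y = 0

Characteristic equation: 6r² + 60r + 156 = 0
Divide by 6: r² + 10r + 26 = 0
Roots: r = -5 ± i (complex conjugates)
General solution: y = e^(-5x)(C₁cos(x) + C₂sin(x))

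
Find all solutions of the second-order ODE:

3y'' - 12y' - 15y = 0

Characteristic equation: 3r² - 12r - 15 = 0
Divide by 3: r² - 4r - 5 = 0
Roots: r = 5, -1 (distinct real)
General solution: y = C₁e^(5x) + C₂e^(-x)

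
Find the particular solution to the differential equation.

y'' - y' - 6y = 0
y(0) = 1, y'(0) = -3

General solution: y = C₁e^(3x) + C₂e^(-2x)
Applying ICs: C₁ = -1/5, C₂ = 6/5
Particular solution: y = -(1/5)e^(3x) + (6/5)e^(-2x)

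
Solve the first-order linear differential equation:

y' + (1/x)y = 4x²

Using integrating factor method:

General solution: y = x^3 + C/x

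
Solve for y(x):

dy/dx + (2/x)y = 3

Using integrating factor method:

General solution: y = x + Cx^(-2)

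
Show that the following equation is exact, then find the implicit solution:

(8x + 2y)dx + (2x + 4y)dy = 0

Verify exactness: ∂M/∂y = ∂N/∂x ✓
Find F(x,y) such that ∂F/∂x = M, ∂F/∂y = N
Solution: 4x² + 2xy + 2y² = C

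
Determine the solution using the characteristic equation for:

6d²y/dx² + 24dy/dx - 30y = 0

Characteristic equation: 6r² + 24r - 30 = 0
Divide by 6: r² + 4r - 5 = 0
Roots: r = 1, -5 (distinct real)
General solution: y = C₁e^x + C₂e^(-5x)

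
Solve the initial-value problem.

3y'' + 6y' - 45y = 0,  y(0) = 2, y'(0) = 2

General solution: y = C₁e^(3x) + C₂e^(-5x)
Applying ICs: C₁ = 3/2, C₂ = 1/2
Particular solution: y = (3/2)e^(3x) + (1/2)e^(-5x)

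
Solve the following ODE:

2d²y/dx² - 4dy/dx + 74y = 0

Characteristic equation: 2r² - 4r + 74 = 0
Divide by 2: r² - 2r + 37 = 0
Roots: r = 1 ± 6i (complex conjugates)
General solution: y = e^x(C₁cos(6x) + C₂sin(6x))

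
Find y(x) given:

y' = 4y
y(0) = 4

General solution: y = Ce^(4x)
Applying IC y(0) = 4:
Particular solution: y = 4e^(4x)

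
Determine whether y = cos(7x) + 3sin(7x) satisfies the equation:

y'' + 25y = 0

Verification:
y'' = -49cos(7x) - 147sin(7x)
y'' + 25y ≠ 0 (frequency mismatch: got 49 instead of 25)

No, it is not a solution.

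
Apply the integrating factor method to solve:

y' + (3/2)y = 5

Using integrating factor method:

General solution: y = 10/3 + Ce^(-3x/2)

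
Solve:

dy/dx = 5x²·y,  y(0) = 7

General solution: y = Ce^(5x³/3)
Applying IC y(0) = 7:
Particular solution: y = 7e^(5x³/3)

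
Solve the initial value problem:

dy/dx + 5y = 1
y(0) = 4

General solution: y = 1/5 + Ce^(-5x)
Applying y(0) = 4: C = 4 - 1/5 = 19/5
Particular solution: y = 1/5 + (19/5)e^(-5x)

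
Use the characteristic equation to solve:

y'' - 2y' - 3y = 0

Characteristic equation: r² - 2r - 3 = 0
Roots: r = 3, -1 (distinct real)
General solution: y = C₁e^(3x) + C₂e^(-x)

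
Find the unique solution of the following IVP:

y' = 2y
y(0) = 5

General solution: y = Ce^(2x)
Applying IC y(0) = 5:
Particular solution: y = 5e^(2x)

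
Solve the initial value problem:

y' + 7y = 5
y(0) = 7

General solution: y = 5/7 + Ce^(-7x)
Applying y(0) = 7: C = 7 - 5/7 = 44/7
Particular solution: y = 5/7 + (44/7)e^(-7x)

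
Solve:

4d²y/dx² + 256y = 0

Characteristic equation: 4r² + 256 = 0
Divide by 4: r² + 64 = 0
Roots: r = ±8i (complex conjugates)
General solution: y = C₁cos(8x) + C₂sin(8x)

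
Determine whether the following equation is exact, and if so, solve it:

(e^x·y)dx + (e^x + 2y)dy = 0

Verify exactness: ∂M/∂y = ∂N/∂x ✓
Find F(x,y) such that ∂F/∂x = M, ∂F/∂y = N
Solution: e^x·y + y² = C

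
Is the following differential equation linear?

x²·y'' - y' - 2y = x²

Yes. Linear (y and its derivatives appear to the first power only, no products of y terms)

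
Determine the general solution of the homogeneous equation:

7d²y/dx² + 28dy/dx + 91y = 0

Characteristic equation: 7r² + 28r + 91 = 0
Divide by 7: r² + 4r + 13 = 0
Roots: r = -2 ± 3i (complex conjugates)
General solution: y = e^(-2x)(C₁cos(3x) + C₂sin(3x))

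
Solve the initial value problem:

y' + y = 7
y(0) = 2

General solution: y = 7 + Ce^(-x)
Applying y(0) = 2: C = 2 - 7 = -5
Particular solution: y = 7 - 5e^(-x)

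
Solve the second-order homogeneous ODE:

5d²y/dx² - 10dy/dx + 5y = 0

Characteristic equation: 5r² - 10r + 5 = 0
Divide by 5: r² - 2r + 1 = 0
Factored: (r - 1)² = 0
Repeated root: r = 1
General solution: y = (C₁ + C₂x)e^x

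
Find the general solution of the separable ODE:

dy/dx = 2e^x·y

Separating variables and integrating:
ln|y| = 2e^x + C

General solution: y = Ce^(2e^x)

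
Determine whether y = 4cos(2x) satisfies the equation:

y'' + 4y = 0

Verification:
y'' = -16cos(2x)
y'' + 4y = 0 ✓

Yes, it is a solution.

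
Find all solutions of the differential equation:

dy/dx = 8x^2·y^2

Separating variables and integrating:
-1/y = 8x^3/3 + C

General solution: y^-1 = (-8/3)x^3 + C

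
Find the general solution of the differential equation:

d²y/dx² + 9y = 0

Characteristic equation: r² + 9 = 0
Roots: r = ±3i (complex conjugates)
General solution: y = C₁cos(3x) + C₂sin(3x)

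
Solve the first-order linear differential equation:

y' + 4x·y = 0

Using integrating factor method:

General solution: y = Ce^(-2x^2)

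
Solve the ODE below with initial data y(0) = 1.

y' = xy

General solution: y = Ce^(x²/2)
Applying IC y(0) = 1:
Particular solution: y = e^(x²/2)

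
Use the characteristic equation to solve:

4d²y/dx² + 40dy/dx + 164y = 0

Characteristic equation: 4r² + 40r + 164 = 0
Divide by 4: r² + 10r + 41 = 0
Roots: r = -5 ± 4i (complex conjugates)
General solution: y = e^(-5x)(C₁cos(4x) + C₂sin(4x))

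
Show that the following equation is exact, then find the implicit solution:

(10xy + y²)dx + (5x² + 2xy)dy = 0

Verify exactness: ∂M/∂y = ∂N/∂x ✓
Find F(x,y) such that ∂F/∂x = M, ∂F/∂y = N
Solution: 5x²y + xy² = C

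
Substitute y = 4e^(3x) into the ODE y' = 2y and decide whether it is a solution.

Verification:
y = 4e^(3x)
y' = 12e^(3x)
But 2y = 8e^(3x)
y' ≠ 2y — the derivative does not match

No, it is not a solution.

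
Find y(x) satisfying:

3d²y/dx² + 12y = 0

Characteristic equation: 3r² + 12 = 0
Divide by 3: r² + 4 = 0
Roots: r = ±2i (complex conjugates)
General solution: y = C₁cos(2x) + C₂sin(2x)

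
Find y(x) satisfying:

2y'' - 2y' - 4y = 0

Characteristic equation: 2r² - 2r - 4 = 0
Divide by 2: r² - r - 2 = 0
Roots: r = 2, -1 (distinct real)
General solution: y = C₁e^(2x) + C₂e^(-x)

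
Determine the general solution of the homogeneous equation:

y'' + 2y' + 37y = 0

Characteristic equation: r² + 2r + 37 = 0
Roots: r = -1 ± 6i (complex conjugates)
General solution: y = e^(-x)(C₁cos(6x) + C₂sin(6x))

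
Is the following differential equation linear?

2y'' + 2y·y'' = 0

No. Nonlinear (y·y'' term)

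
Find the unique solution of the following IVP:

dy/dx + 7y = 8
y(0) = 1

General solution: y = 8/7 + Ce^(-7x)
Applying y(0) = 1: C = 1 - 8/7 = -1/7
Particular solution: y = 8/7 - (1/7)e^(-7x)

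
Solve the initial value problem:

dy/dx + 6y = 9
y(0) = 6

General solution: y = 3/2 + Ce^(-6x)
Applying y(0) = 6: C = 6 - 3/2 = 9/2
Particular solution: y = 3/2 + (9/2)e^(-6x)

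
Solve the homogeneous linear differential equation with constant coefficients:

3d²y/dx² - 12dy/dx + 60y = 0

Characteristic equation: 3r² - 12r + 60 = 0
Divide by 3: r² - 4r + 20 = 0
Roots: r = 2 ± 4i (complex conjugates)
General solution: y = e^(2x)(C₁cos(4x) + C₂sin(4x))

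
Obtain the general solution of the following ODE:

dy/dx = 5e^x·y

Separating variables and integrating:
ln|y| = 5e^x + C

General solution: y = Ce^(5e^x)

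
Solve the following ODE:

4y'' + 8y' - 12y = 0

Characteristic equation: 4r² + 8r - 12 = 0
Divide by 4: r² + 2r - 3 = 0
Roots: r = 1, -3 (distinct real)
General solution: y = C₁e^x + C₂e^(-3x)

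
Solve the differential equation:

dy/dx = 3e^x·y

Separating variables and integrating:
ln|y| = 3e^x + C

General solution: y = Ce^(3e^x)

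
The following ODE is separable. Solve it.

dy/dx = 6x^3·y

Separating variables and integrating:
ln|y| = 3x^4/2 + C

General solution: y = Ce^(3x^4/2)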